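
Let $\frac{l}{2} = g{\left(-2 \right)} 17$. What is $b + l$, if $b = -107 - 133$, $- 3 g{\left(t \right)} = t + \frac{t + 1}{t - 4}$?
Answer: $- \frac{1973}{9} \approx -219.22$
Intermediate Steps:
$g{\left(t \right)} = - \frac{t}{3} - \frac{1 + t}{3 \left(-4 + t\right)}$ ($g{\left(t \right)} = - \frac{t + \frac{t + 1}{t - 4}}{3} = - \frac{t + \frac{1 + t}{-4 + t}}{3} = - \frac{t}{3} - \frac{1 + t}{3 \left(-4 + t\right)}$)
$b = -240$ ($b = -107 - 133 = -240$)
$l = \frac{187}{9}$ ($l = 2 \frac{-1 - \left(-2\right)^{2} + 3 \left(-2\right)}{3 \left(-4 - 2\right)} 17 = 2 \frac{-1 - 4 - 6}{3 \left(-6\right)} 17 = 2 \cdot \frac{1}{3} \left(- \frac{1}{6}\right) \left(-1 - 4 - 6\right) 17 = 2 \cdot \frac{1}{3} \left(- \frac{1}{6}\right) \left(-11\right) 17 = 2 \cdot \frac{11}{18} \cdot 17 = 2 \cdot \frac{187}{18} = \frac{187}{9} \approx 20.778$)
$b + l = -240 + \frac{187}{9} = - \frac{1973}{9}$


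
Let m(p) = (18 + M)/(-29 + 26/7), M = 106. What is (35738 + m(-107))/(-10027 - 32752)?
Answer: -574978/688353 ≈ -0.83530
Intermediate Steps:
m(p) = -868/177 (m(p) = (18 + 106)/(-29 + 26/7) = 124/(-29 + 26*(⅐)) = 124/(-29 + 26/7) = 124/(-177/7) = 124*(-7/177) = -868/177)
(35738 + m(-107))/(-10027 - 32752) = (35738 - 868/177)/(-10027 - 32752) = (6324758/177)/(-42779) = (6324758/177)*(-1/42779) = -574978/688353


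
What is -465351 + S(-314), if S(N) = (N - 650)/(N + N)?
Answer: -73059866/157 ≈ -4.6535e+5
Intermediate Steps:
S(N) = (-650 + N)/(2*N) (S(N) = (-650 + N)/((2*N)) = (-650 + N)*(1/(2*N)) = (-650 + N)/(2*N))
-465351 + S(-314) = -465351 + (½)*(-650 - 314)/(-314) = -465351 + (½)*(-1/314)*(-964) = -465351 + 241/157 = -73059866/157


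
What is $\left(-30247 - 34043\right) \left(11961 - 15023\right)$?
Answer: $196855980$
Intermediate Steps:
$\left(-30247 - 34043\right) \left(11961 - 15023\right) = \left(-30247 - 34043\right) \left(-3062\right) = \left(-64290\right) \left(-3062\right) = 196855980$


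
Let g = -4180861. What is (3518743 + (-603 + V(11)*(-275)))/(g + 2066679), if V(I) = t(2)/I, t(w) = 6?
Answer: -251285/151013 ≈ -1.6640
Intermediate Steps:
V(I) = 6/I
(3518743 + (-603 + V(11)*(-275)))/(g + 2066679) = (3518743 + (-603 + (6/11)*(-275)))/(-4180861 + 2066679) = (3518743 + (-603 + (6*(1/11))*(-275)))/(-2114182) = (3518743 + (-603 + (6/11)*(-275)))*(-1/2114182) = (3518743 + (-603 - 150))*(-1/2114182) = (3518743 - 753)*(-1/2114182) = 3517990*(-1/2114182) = -251285/151013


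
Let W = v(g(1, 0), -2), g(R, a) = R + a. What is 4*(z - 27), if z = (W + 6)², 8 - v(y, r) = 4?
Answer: 292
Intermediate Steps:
v(y, r) = 4 (v(y, r) = 8 - 1*4 = 8 - 4 = 4)
W = 4
z = 100 (z = (4 + 6)² = 10² = 100)
4*(z - 27) = 4*(100 - 27) = 4*73 = 292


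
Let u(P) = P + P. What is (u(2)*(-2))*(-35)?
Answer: 280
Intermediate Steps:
u(P) = 2*P
(u(2)*(-2))*(-35) = ((2*2)*(-2))*(-35) = (4*(-2))*(-35) = -8*(-35) = 280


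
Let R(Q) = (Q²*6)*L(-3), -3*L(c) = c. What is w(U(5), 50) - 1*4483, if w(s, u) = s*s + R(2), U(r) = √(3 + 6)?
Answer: -4450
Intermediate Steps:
L(c) = -c/3
U(r) = 3 (U(r) = √9 = 3)
R(Q) = 6*Q² (R(Q) = (Q²*6)*(-⅓*(-3)) = (6*Q²)*1 = 6*Q²)
w(s, u) = 24 + s² (w(s, u) = s*s + 6*2² = s² + 6*4 = s² + 24 = 24 + s²)
w(U(5), 50) - 1*4483 = (24 + 3²) - 1*4483 = (24 + 9) - 4483 = 33 - 4483 = -4450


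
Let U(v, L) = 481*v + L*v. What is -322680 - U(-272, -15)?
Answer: -195928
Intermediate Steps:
-322680 - U(-272, -15) = -322680 - (-272)*(481 - 15) = -322680 - (-272)*466 = -322680 - 1*(-126752) = -322680 + 126752 = -195928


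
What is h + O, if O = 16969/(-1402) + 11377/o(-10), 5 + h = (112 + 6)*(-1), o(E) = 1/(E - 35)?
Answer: -717964345/1402 ≈ -5.1210e+5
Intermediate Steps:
o(E) = 1/(-35 + E)
h = -123 (h = -5 + (112 + 6)*(-1) = -5 + 118*(-1) = -5 - 118 = -123)
O = -717791899/1402 (O = 16969/(-1402) + 11377/(1/(-35 - 10)) = 16969*(-1/1402) + 11377/(1/(-45)) = -16969/1402 + 11377/(-1/45) = -16969/1402 + 11377*(-45) = -16969/1402 - 511965 = -717791899/1402 ≈ -5.1198e+5)
h + O = -123 - 717791899/1402 = -717964345/1402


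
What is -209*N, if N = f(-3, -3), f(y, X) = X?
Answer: 627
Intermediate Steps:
N = -3
-209*N = -209*(-3) = 627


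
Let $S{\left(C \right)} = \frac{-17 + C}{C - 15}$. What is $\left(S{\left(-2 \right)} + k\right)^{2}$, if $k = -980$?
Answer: $\frac{276922881}{289} \approx 9.5821 \cdot 10^{5}$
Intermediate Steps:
$S{\left(C \right)} = \frac{-17 + C}{-15 + C}$
$\left(S{\left(-2 \right)} + k\right)^{2} = \left(\frac{-17 - 2}{-15 - 2} - 980\right)^{2} = \left(\frac{1}{-17} \left(-19\right) - 980\right)^{2} = \left(\left(- \frac{1}{17}\right) \left(-19\right) - 980\right)^{2} = \left(\frac{19}{17} - 980\right)^{2} = \left(- \frac{16641}{17}\right)^{2} = \frac{276922881}{289}$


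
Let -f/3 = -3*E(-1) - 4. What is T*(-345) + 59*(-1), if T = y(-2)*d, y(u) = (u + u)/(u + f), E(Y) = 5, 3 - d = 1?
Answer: -97/11 ≈ -8.8182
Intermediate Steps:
d = 2 (d = 3 - 1*1 = 3 - 1 = 2)
f = 57 (f = -3*(-3*5 - 4) = -3*(-15 - 4) = -3*(-19) = 57)
y(u) = 2*u/(57 + u) (y(u) = (u + u)/(u + 57) = (2*u)/(57 + u) = 2*u/(57 + u))
T = -8/55 (T = (2*(-2)/(57 - 2))*2 = (2*(-2)/55)*2 = (2*(-2)*(1/55))*2 = -4/55*2 = -8/55 ≈ -0.14545)
T*(-345) + 59*(-1) = -8/55*(-345) + 59*(-1) = 552/11 - 59 = -97/11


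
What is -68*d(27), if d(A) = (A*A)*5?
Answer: -247860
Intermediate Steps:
d(A) = 5*A**2 (d(A) = A**2*5 = 5*A**2)
-68*d(27) = -340*27**2 = -340*729 = -68*3645 = -247860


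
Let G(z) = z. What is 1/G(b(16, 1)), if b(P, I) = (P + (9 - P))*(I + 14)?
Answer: 1/135 ≈ 0.0074074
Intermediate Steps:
b(P, I) = 126 + 9*I (b(P, I) = 9*(14 + I) = 126 + 9*I)
1/G(b(16, 1)) = 1/(126 + 9*1) = 1/(126 + 9) = 1/135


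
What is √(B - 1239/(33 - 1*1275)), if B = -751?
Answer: I*√14283046/138 ≈ 27.386*I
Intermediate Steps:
√(B - 1239/(33 - 1*1275)) = √(-751 - 1239/(33 - 1*1275)) = √(-751 - 1239/(33 - 1275)) = √(-751 - 1239/(-1242)) = √(-751 - 1239*(-1/1242)) = √(-751 + 413/414) = √(-310501/414) = I*√14283046/138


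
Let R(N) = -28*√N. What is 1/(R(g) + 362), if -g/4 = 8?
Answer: 181/78066 + 28*I*√2/39033 ≈ 0.0023185 + 0.0010145*I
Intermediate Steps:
g = -32 (g = -4*8 = -32)
1/(R(g) + 362) = 1/(-112*I*√2 + 362) = 1/(362 - 112*I*√2)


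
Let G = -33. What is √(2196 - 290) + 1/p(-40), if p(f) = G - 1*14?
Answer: -1/47 + √1906 ≈ 43.636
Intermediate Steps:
p(f) = -47 (p(f) = -33 - 1*14 = -33 - 14 = -47)
√(2196 - 290) + 1/p(-40) = √(2196 - 290) + 1/(-47) = √1906 - 1/47 = -1/47 + √1906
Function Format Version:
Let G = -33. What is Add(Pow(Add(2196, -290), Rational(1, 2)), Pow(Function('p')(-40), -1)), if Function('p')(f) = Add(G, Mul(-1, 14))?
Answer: Add(Rational(-1, 47), Pow(1906, Rational(1, 2))) ≈ 43.636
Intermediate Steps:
Function('p')(f) = -47 (Function('p')(f) = Add(-33, Mul(-1, 14)) = Add(-33, -14) = -47)
Add(Pow(Add(2196, -290), Rational(1, 2)), Pow(Function('p')(-40), -1)) = Add(Pow(Add(2196, -290), Rational(1, 2)), Pow(-47, -1)) = Add(Pow(1906, Rational(1, 2)), Rational(-1, 47)) = Add(Rational(-1, 47), Pow(1906, Rational(1, 2)))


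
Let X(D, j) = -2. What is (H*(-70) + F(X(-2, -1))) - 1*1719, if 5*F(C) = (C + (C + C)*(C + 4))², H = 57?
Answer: -5689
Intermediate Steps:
F(C) = (C + 2*C*(4 + C))²/5 (F(C) = (C + (C + C)*(C + 4))²/5 = (C + (2*C)*(4 + C))²/5 = (C + 2*C*(4 + C))²/5)
(H*(-70) + F(X(-2, -1))) - 1*1719 = (57*(-70) + (⅕)*(-2)²*(9 + 2*(-2))²) - 1*1719 = (-3990 + (⅕)*4*(9 - 4)²) - 1719 = (-3990 + (⅕)*4*5²) - 1719 = (-3990 + (⅕)*4*25) - 1719 = (-3990 + 20) - 1719 = -3970 - 1719 = -5689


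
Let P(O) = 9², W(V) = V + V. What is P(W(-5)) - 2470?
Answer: -2389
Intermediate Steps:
W(V) = 2*V
P(O) = 81
P(W(-5)) - 2470 = 81 - 2470 = -2389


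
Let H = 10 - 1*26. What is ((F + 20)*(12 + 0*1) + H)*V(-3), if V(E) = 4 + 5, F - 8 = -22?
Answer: 504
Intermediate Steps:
F = -14 (F = 8 - 22 = -14)
H = -16 (H = 10 - 26 = -16)
V(E) = 9
((F + 20)*(12 + 0*1) + H)*V(-3) = ((-14 + 20)*(12 + 0*1) - 16)*9 = (6*(12 + 0) - 16)*9 = (6*12 - 16)*9 = (72 - 16)*9 = 56*9 = 504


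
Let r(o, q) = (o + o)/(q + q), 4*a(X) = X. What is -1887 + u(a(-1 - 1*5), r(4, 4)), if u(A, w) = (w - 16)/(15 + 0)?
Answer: -1888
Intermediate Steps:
a(X) = X/4
r(o, q) = o/q (r(o, q) = (2*o)/((2*q)) = (2*o)*(1/(2*q)) = o/q)
u(A, w) = -16/15 + w/15 (u(A, w) = (-16 + w)/15 = (-16 + w)*(1/15) = -16/15 + w/15)
-1887 + u(a(-1 - 1*5), r(4, 4)) = -1887 + (-16/15 + (4/4)/15) = -1887 + (-16/15 + (4*(¼))/15) = -1887 + (-16/15 + (1/15)*1) = -1887 + (-16/15 + 1/15) = -1887 - 1 = -1888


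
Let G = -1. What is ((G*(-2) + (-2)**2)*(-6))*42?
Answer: -1512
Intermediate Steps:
((G*(-2) + (-2)**2)*(-6))*42 = ((-1*(-2) + (-2)**2)*(-6))*42 = ((2 + 4)*(-6))*42 = (6*(-6))*42 = -36*42 = -1512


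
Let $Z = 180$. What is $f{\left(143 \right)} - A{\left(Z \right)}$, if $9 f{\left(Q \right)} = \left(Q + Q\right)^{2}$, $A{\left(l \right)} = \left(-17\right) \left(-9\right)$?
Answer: $\frac{80419}{9} \approx 8935.4$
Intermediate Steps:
$A{\left(l \right)} = 153$
$f{\left(Q \right)} = \frac{4 Q^{2}}{9}$ ($f{\left(Q \right)} = \frac{\left(Q + Q\right)^{2}}{9} = \frac{\left(2 Q\right)^{2}}{9} = \frac{4 Q^{2}}{9}$)
$f{\left(143 \right)} - A{\left(Z \right)} = \frac{4 \cdot 143^{2}}{9} - 153 = \frac{4}{9} \cdot 20449 - 153 = \frac{81796}{9} - 153 = \frac{80419}{9}$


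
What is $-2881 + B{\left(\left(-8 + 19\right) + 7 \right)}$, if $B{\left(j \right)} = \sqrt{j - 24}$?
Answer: $-2881 + i \sqrt{6} \approx -2881.0 + 2.4495 i$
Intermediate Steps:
$B{\left(j \right)} = \sqrt{-24 + j}$
$-2881 + B{\left(\left(-8 + 19\right) + 7 \right)} = -2881 + \sqrt{-24 + \left(\left(-8 + 19\right) + 7\right)} = -2881 + \sqrt{-24 + \left(11 + 7\right)} = -2881 + \sqrt{-24 + 18} = -2881 + \sqrt{-6} = -2881 + i \sqrt{6}$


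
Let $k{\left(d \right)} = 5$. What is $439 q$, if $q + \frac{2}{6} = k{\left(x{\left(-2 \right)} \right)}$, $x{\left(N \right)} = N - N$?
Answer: $\frac{6146}{3} \approx 2048.7$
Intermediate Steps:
$x{\left(N \right)} = 0$
$q = \frac{14}{3}$ ($q = - \frac{1}{3} + 5 = \frac{14}{3} \approx 4.6667$)
$439 q = 439 \cdot \frac{14}{3} = \frac{6146}{3}$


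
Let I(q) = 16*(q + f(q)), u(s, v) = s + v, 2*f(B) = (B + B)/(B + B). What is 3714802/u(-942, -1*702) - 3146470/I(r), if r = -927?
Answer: -6236928521/3046332 ≈ -2047.4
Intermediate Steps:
f(B) = ½ (f(B) = ((B + B)/(B + B))/2 = ((2*B)/((2*B)))/2 = ((2*B)*(1/(2*B)))/2 = (½)*1 = ½)
I(q) = 8 + 16*q (I(q) = 16*(q + ½) = 16*(½ + q) = 8 + 16*q)
3714802/u(-942, -1*702) - 3146470/I(r) = 3714802/(-942 - 1*702) - 3146470/(8 + 16*(-927)) = 3714802/(-942 - 702) - 3146470/(8 - 14832) = 3714802/(-1644) - 3146470/(-14824) = 3714802*(-1/1644) - 3146470*(-1/14824) = -1857401/822 + 1573235/7412 = -6236928521/3046332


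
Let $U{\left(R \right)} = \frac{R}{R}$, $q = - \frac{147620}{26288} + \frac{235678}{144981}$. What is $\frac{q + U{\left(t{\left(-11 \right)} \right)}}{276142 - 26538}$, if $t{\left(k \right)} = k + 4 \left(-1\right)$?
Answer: $- \frac{2848832857}{237826468207728} \approx -1.1979 \cdot 10^{-5}$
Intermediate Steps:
$t{\left(k \right)} = -4 + k$ ($t{\left(k \right)} = k - 4 = -4 + k$)
$q = - \frac{3801647989}{952815132}$ ($q = \left(-147620\right) \frac{1}{26288} + 235678 \cdot \frac{1}{144981} = - \frac{36905}{6572} + \frac{235678}{144981} = - \frac{3801647989}{952815132} \approx -3.9899$)
$U{\left(R \right)} = 1$
$\frac{q + U{\left(t{\left(-11 \right)} \right)}}{276142 - 26538} = \frac{- \frac{3801647989}{952815132} + 1}{276142 - 26538} = - \frac{2848832857}{952815132 \cdot 249604} = \left(- \frac{2848832857}{952815132}\right) \frac{1}{249604} = - \frac{2848832857}{237826468207728}$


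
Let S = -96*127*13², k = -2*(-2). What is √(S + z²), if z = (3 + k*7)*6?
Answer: 2*I*√506463 ≈ 1423.3*I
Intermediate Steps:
k = 4
S = -2060448 (S = -12192*169 = -2060448)
z = 186 (z = (3 + 4*7)*6 = (3 + 28)*6 = 31*6 = 186)
√(S + z²) = √(-2060448 + 186²) = √(-2060448 + 34596) = √(-2025852) = 2*I*√506463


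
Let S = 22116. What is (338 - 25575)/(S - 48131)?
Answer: 25237/26015 ≈ 0.97009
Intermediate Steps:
(338 - 25575)/(S - 48131) = (338 - 25575)/(22116 - 48131) = -25237/(-26015) = -25237*(-1/26015) = 25237/26015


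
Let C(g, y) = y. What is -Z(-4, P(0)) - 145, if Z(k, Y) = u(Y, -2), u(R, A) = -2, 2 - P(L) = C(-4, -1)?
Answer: -143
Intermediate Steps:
P(L) = 3 (P(L) = 2 - 1*(-1) = 2 + 1 = 3)
Z(k, Y) = -2
-Z(-4, P(0)) - 145 = -1*(-2) - 145 = 2 - 145 = -143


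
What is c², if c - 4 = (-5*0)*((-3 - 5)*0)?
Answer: 16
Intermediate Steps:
c = 4 (c = 4 + (-5*0)*((-3 - 5)*0) = 4 + 0*(-8*0) = 4 + 0*0 = 4 + 0 = 4)
c² = 4² = 16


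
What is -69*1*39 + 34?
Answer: -2657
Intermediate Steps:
-69*1*39 + 34 = -69*39 + 34 = -2691 + 34 = -2657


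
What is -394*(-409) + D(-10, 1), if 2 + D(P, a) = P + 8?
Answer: 161142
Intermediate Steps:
D(P, a) = 6 + P (D(P, a) = -2 + (P + 8) = -2 + (8 + P) = 6 + P)
-394*(-409) + D(-10, 1) = -394*(-409) + (6 - 10) = 161146 - 4 = 161142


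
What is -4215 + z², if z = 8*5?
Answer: -2615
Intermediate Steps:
z = 40
-4215 + z² = -4215 + 40² = -4215 + 1600 = -2615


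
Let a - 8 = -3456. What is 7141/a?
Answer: -7141/3448 ≈ -2.0711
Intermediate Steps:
a = -3448 (a = 8 - 3456 = -3448)
7141/a = 7141/(-3448) = 7141*(-1/3448) = -7141/3448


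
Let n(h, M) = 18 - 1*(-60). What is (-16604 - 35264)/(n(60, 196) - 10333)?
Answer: 51868/10255 ≈ 5.0578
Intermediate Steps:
n(h, M) = 78 (n(h, M) = 18 + 60 = 78)
(-16604 - 35264)/(n(60, 196) - 10333) = (-16604 - 35264)/(78 - 10333) = -51868/(-10255) = -51868*(-1/10255) = 51868/10255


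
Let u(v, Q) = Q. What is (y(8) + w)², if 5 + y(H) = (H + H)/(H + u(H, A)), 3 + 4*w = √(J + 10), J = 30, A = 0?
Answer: 265/16 - 15*√10/4 ≈ 4.7040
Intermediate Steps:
w = -¾ + √10/2 (w = -¾ + √(30 + 10)/4 = -¾ + √40/4 = -¾ + (2*√10)/4 = -¾ + √10/2 ≈ 0.83114)
y(H) = -3 (y(H) = -5 + (H + H)/(H + 0) = -5 + (2*H)/H = -5 + 2 = -3)
(y(8) + w)² = (-3 + (-¾ + √10/2))² = (-15/4 + √10/2)²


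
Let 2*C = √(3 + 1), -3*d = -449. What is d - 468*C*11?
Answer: -14995/3 ≈ -4998.3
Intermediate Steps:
d = 449/3 (d = -⅓*(-449) = 449/3 ≈ 149.67)
C = 1 (C = √(3 + 1)/2 = √4/2 = (½)*2 = 1)
d - 468*C*11 = 449/3 - 468*11 = 449/3 - 5148 = -14995/3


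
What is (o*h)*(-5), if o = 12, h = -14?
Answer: 840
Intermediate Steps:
(o*h)*(-5) = (12*(-14))*(-5) = -168*(-5) = 840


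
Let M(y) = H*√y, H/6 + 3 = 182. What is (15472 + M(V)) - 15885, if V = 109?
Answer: -413 + 1074*√109 ≈ 10800.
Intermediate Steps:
H = 1074 (H = -18 + 6*182 = -18 + 1092 = 1074)
M(y) = 1074*√y
(15472 + M(V)) - 15885 = (15472 + 1074*√109) - 15885 = -413 + 1074*√109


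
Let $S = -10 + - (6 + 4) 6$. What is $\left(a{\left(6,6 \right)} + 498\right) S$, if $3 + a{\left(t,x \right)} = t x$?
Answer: $-37170$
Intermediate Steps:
$a{\left(t,x \right)} = -3 + t x$
$S = -70$ ($S = -10 + \left(-1\right) 10 \cdot 6 = -10 - 60 = -70$)
$\left(a{\left(6,6 \right)} + 498\right) S = \left(\left(-3 + 6 \cdot 6\right) + 498\right) \left(-70\right) = \left(\left(-3 + 36\right) + 498\right) \left(-70\right) = \left(33 + 498\right) \left(-70\right) = 531 \left(-70\right) = -37170$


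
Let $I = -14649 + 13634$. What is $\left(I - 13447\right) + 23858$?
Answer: $9396$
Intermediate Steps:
$I = -1015$
$\left(I - 13447\right) + 23858 = \left(-1015 - 13447\right) + 23858 = -14462 + 23858 = 9396$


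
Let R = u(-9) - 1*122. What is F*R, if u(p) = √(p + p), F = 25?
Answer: -3050 + 75*I*√2 ≈ -3050.0 + 106.07*I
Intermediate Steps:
u(p) = √2*√p (u(p) = √(2*p) = √2*√p)
R = -122 + 3*I*√2 (R = √2*√(-9) - 1*122 = √2*(3*I) - 122 = 3*I*√2 - 122 = -122 + 3*I*√2 ≈ -122.0 + 4.2426*I)
F*R = 25*(-122 + 3*I*√2) = -3050 + 75*I*√2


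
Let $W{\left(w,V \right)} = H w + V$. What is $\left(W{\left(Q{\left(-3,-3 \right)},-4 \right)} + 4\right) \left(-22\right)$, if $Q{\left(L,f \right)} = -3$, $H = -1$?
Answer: $-66$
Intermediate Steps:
$W{\left(w,V \right)} = V - w$ ($W{\left(w,V \right)} = - w + V = V - w$)
$\left(W{\left(Q{\left(-3,-3 \right)},-4 \right)} + 4\right) \left(-22\right) = \left(\left(-4 - -3\right) + 4\right) \left(-22\right) = \left(\left(-4 + 3\right) + 4\right) \left(-22\right) = \left(-1 + 4\right) \left(-22\right) = 3 \left(-22\right) = -66$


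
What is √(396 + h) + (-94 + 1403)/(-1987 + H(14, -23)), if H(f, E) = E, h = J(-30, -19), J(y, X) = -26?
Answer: -1309/2010 + √370 ≈ 18.584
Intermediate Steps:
h = -26
√(396 + h) + (-94 + 1403)/(-1987 + H(14, -23)) = √(396 - 26) + (-94 + 1403)/(-1987 - 23) = √370 + 1309/(-2010) = √370 + 1309*(-1/2010) = √370 - 1309/2010 = -1309/2010 + √370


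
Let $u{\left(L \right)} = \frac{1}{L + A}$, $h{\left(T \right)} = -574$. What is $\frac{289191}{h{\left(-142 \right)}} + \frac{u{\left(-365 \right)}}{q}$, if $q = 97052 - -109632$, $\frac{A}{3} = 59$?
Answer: $- \frac{802641192689}{1593120272} \approx -503.82$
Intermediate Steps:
$A = 177$ ($A = 3 \cdot 59 = 177$)
$q = 206684$ ($q = 97052 + 109632 = 206684$)
$u{\left(L \right)} = \frac{1}{177 + L}$ ($u{\left(L \right)} = \frac{1}{L + 177} = \frac{1}{177 + L}$)
$\frac{289191}{h{\left(-142 \right)}} + \frac{u{\left(-365 \right)}}{q} = \frac{289191}{-574} + \frac{1}{\left(177 - 365\right) 206684} = 289191 \left(- \frac{1}{574}\right) + \frac{1}{-188} \cdot \frac{1}{206684} = - \frac{41313}{82} - \frac{1}{38856592} = - \frac{802641192689}{1593120272}$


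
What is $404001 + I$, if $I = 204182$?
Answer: $608183$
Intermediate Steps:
$404001 + I = 404001 + 204182 = 608183$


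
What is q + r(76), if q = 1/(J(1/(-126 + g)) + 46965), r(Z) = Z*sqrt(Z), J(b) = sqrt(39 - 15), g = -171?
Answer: 15655/735237067 + 152*sqrt(19) - 2*sqrt(6)/2205711201 ≈ 662.55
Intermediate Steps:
J(b) = 2*sqrt(6) (J(b) = sqrt(24) = 2*sqrt(6))
r(Z) = Z**(3/2)
q = 1/(46965 + 2*sqrt(6)) (q = 1/(2*sqrt(6) + 46965) = 1/(46965 + 2*sqrt(6)) ≈ 2.1290e-5)
q + r(76) = (15655/735237067 - 2*sqrt(6)/2205711201) + 76**(3/2) = (15655/735237067 - 2*sqrt(6)/2205711201) + 152*sqrt(19) = 15655/735237067 + 152*sqrt(19) - 2*sqrt(6)/2205711201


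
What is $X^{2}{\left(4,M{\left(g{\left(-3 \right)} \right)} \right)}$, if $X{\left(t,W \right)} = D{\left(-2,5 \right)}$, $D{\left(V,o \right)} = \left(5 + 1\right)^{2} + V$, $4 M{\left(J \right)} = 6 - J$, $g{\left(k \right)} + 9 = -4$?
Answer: $1156$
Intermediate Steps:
$g{\left(k \right)} = -13$ ($g{\left(k \right)} = -9 - 4 = -13$)
$M{\left(J \right)} = \frac{3}{2} - \frac{J}{4}$ ($M{\left(J \right)} = \frac{6 - J}{4} = \frac{3}{2} - \frac{J}{4}$)
$D{\left(V,o \right)} = 36 + V$ ($D{\left(V,o \right)} = 6^{2} + V = 36 + V$)
$X{\left(t,W \right)} = 34$ ($X{\left(t,W \right)} = 36 - 2 = 34$)
$X^{2}{\left(4,M{\left(g{\left(-3 \right)} \right)} \right)} = 34^{2} = 1156$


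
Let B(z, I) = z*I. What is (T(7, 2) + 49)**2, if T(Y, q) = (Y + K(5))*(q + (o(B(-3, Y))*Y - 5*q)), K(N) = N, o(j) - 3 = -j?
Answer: 3876961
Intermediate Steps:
B(z, I) = I*z
o(j) = 3 - j
T(Y, q) = (5 + Y)*(-4*q + Y*(3 + 3*Y)) (T(Y, q) = (Y + 5)*(q + ((3 - Y*(-3))*Y - 5*q)) = (5 + Y)*(q + ((3 - (-3)*Y)*Y - 5*q)) = (5 + Y)*(q + ((3 + 3*Y)*Y - 5*q)) = (5 + Y)*(q + (Y*(3 + 3*Y) - 5*q)) = (5 + Y)*(q + (-5*q + Y*(3 + 3*Y))) = (5 + Y)*(-4*q + Y*(3 + 3*Y)))
(T(7, 2) + 49)**2 = ((-20*2 + 3*7**3 + 15*7 + 18*7**2 - 4*7*2) + 49)**2 = ((-40 + 3*343 + 105 + 18*49 - 56) + 49)**2 = ((-40 + 1029 + 105 + 882 - 56) + 49)**2 = (1920 + 49)**2 = 1969**2 = 3876961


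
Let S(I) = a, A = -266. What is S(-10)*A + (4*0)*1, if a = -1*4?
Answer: 1064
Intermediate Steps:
a = -4
S(I) = -4
S(-10)*A + (4*0)*1 = -4*(-266) + (4*0)*1 = 1064 + 0*1 = 1064 + 0 = 1064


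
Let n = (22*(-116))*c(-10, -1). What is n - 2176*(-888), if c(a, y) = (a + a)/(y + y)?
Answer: 1906768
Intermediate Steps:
c(a, y) = a/y (c(a, y) = (2*a)/((2*y)) = (2*a)*(1/(2*y)) = a/y)
n = -25520 (n = (22*(-116))*(-10/(-1)) = -(-25520)*(-1) = -2552*10 = -25520)
n - 2176*(-888) = -25520 - 2176*(-888) = -25520 - 1*(-1932288) = -25520 + 1932288 = 1906768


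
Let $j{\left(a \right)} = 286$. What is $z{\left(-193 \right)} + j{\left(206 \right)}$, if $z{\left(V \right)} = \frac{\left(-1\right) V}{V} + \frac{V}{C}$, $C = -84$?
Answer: $\frac{24133}{84} \approx 287.3$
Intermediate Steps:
$z{\left(V \right)} = -1 - \frac{V}{84}$ ($z{\left(V \right)} = \frac{\left(-1\right) V}{V} + \frac{V}{-84} = -1 + V \left(- \frac{1}{84}\right) = -1 - \frac{V}{84}$)
$z{\left(-193 \right)} + j{\left(206 \right)} = \left(-1 - - \frac{193}{84}\right) + 286 = \left(-1 + \frac{193}{84}\right) + 286 = \frac{109}{84} + 286 = \frac{24133}{84}$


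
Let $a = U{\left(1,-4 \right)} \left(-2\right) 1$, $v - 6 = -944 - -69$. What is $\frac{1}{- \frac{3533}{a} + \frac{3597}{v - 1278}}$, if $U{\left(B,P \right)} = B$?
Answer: $\frac{4294}{7578157} \approx 0.00056663$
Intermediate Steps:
$v = -869$ ($v = 6 - 875 = -869$)
$a = -2$ ($a = 1 \left(-2\right) 1 = \left(-2\right) 1 = -2$)
$\frac{1}{- \frac{3533}{a} + \frac{3597}{v - 1278}} = \frac{1}{- \frac{3533}{-2} + \frac{3597}{-869 - 1278}} = \frac{1}{\left(-3533\right) \left(- \frac{1}{2}\right) + \frac{3597}{-869 - 1278}} = \frac{1}{\frac{3533}{2} + \frac{3597}{-2147}} = \frac{1}{\frac{3533}{2} + 3597 \left(- \frac{1}{2147}\right)} = \frac{1}{\frac{3533}{2} - \frac{3597}{2147}} = \frac{1}{\frac{7578157}{4294}} = \frac{4294}{7578157}$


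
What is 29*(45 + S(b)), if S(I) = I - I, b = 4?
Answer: 1305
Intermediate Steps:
S(I) = 0
29*(45 + S(b)) = 29*(45 + 0) = 29*45 = 1305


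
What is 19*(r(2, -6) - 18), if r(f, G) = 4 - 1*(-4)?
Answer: -190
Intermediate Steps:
r(f, G) = 8 (r(f, G) = 4 + 4 = 8)
19*(r(2, -6) - 18) = 19*(8 - 18) = 19*(-10) = -190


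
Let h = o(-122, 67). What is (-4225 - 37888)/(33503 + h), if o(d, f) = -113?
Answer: -42113/33390 ≈ -1.2612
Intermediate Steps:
h = -113
(-4225 - 37888)/(33503 + h) = (-4225 - 37888)/(33503 - 113) = -42113/33390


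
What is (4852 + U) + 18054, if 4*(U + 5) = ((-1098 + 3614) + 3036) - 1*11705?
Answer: 85451/4 ≈ 21363.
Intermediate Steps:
U = -6173/4 (U = -5 + (((-1098 + 3614) + 3036) - 1*11705)/4 = -5 + ((2516 + 3036) - 11705)/4 = -5 + (5552 - 11705)/4 = -5 + (¼)*(-6153) = -5 - 6153/4 = -6173/4 ≈ -1543.3)
(4852 + U) + 18054 = (4852 - 6173/4) + 18054 = 13235/4 + 18054 = 85451/4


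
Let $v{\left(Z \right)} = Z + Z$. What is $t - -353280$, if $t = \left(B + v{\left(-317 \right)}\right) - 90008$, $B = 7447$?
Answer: $270085$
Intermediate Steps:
$v{\left(Z \right)} = 2 Z$
$t = -83195$ ($t = \left(7447 + 2 \left(-317\right)\right) - 90008 = \left(7447 - 634\right) - 90008 = 6813 - 90008 = -83195$)
$t - -353280 = -83195 - -353280 = -83195 + 353280 = 270085$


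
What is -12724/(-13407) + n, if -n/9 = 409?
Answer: -49338443/13407 ≈ -3680.1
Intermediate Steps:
n = -3681 (n = -9*409 = -3681)
-12724/(-13407) + n = -12724/(-13407) - 3681 = -12724*(-1/13407) - 3681 = 12724/13407 - 3681 = -49338443/13407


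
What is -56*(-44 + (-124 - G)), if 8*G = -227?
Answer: 7819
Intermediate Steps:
G = -227/8 (G = (⅛)*(-227) = -227/8 ≈ -28.375)
-56*(-44 + (-124 - G)) = -56*(-44 + (-124 - 1*(-227/8))) = -56*(-44 + (-124 + 227/8)) = -56*(-44 - 765/8) = -56*(-1117/8) = 7819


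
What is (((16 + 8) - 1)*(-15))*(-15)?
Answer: 5175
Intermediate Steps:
(((16 + 8) - 1)*(-15))*(-15) = ((24 - 1)*(-15))*(-15) = (23*(-15))*(-15) = -345*(-15) = 5175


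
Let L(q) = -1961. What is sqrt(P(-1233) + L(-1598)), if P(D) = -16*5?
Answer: I*sqrt(2041) ≈ 45.177*I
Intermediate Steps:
P(D) = -80
sqrt(P(-1233) + L(-1598)) = sqrt(-80 - 1961) = sqrt(-2041) = I*sqrt(2041)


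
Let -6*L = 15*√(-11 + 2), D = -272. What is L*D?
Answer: 2040*I ≈ 2040.0*I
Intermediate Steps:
L = -15*I/2 (L = -5*√(-11 + 2)/2 = -5*√(-9)/2 = -5*3*I/2 = -15*I/2 ≈ -7.5*I)
L*D = -15*I/2*(-272) = 2040*I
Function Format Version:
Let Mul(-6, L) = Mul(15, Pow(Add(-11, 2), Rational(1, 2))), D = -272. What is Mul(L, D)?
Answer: Mul(2040, I) ≈ Mul(2040.0, I)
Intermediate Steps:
L = Mul(Rational(-15, 2), I) (L = Mul(Rational(-1, 6), Mul(15, Pow(Add(-11, 2), Rational(1, 2)))) = Mul(Rational(-1, 6), Mul(15, Pow(-9, Rational(1, 2)))) = Mul(Rational(-1, 6), Mul(15, Mul(3, I))) = Mul(Rational(-1, 6), Mul(45, I)) = Mul(Rational(-15, 2), I) ≈ Mul(-7.5000, I))
Mul(L, D) = Mul(Mul(Rational(-15, 2), I), -272) = Mul(2040, I)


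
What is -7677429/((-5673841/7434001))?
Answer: 57074014863429/5673841 ≈ 1.0059e+7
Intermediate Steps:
-7677429/((-5673841/7434001)) = -7677429/((-5673841*1/7434001)) = -7677429/(-5673841/7434001) = -7677429*(-7434001/5673841) = 57074014863429/5673841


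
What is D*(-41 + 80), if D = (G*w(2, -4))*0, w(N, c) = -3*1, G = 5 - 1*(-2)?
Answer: 0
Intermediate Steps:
G = 7 (G = 5 + 2 = 7)
w(N, c) = -3
D = 0 (D = (7*(-3))*0 = -21*0 = 0)
D*(-41 + 80) = 0*(-41 + 80) = 0*39 = 0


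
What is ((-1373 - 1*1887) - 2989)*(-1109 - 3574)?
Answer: 29264067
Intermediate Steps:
((-1373 - 1*1887) - 2989)*(-1109 - 3574) = ((-1373 - 1887) - 2989)*(-4683) = (-3260 - 2989)*(-4683) = -6249*(-4683) = 29264067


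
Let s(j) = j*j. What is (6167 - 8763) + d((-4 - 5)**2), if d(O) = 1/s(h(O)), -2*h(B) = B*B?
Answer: -111749287712/43046721 ≈ -2596.0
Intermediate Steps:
h(B) = -B**2/2 (h(B) = -B*B/2 = -B**2/2)
s(j) = j**2
d(O) = 4/O**4 (d(O) = 1/((-O**2/2)**2) = 1/(O**4/4) = 4/O**4)
(6167 - 8763) + d((-4 - 5)**2) = (6167 - 8763) + 4/((-4 - 5)**2)**4 = -2596 + 4/((-9)**2)**4 = -2596 + 4/81**4 = -2596 + 4*(1/43046721) = -2596 + 4/43046721 = -111749287712/43046721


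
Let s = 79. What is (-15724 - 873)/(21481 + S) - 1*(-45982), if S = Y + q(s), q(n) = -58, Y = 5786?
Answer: 178729663/3887 ≈ 45981.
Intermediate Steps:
S = 5728 (S = 5786 - 58 = 5728)
(-15724 - 873)/(21481 + S) - 1*(-45982) = (-15724 - 873)/(21481 + 5728) - 1*(-45982) = -16597/27209 + 45982 = -16597*1/27209 + 45982 = -2371/3887 + 45982 = 178729663/3887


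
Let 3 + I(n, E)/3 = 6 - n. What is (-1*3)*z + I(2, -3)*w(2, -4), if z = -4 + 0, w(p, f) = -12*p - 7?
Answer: -81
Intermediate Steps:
w(p, f) = -7 - 12*p
z = -4
I(n, E) = 9 - 3*n (I(n, E) = -9 + 3*(6 - n) = -9 + (18 - 3*n) = 9 - 3*n)
(-1*3)*z + I(2, -3)*w(2, -4) = -1*3*(-4) + (9 - 3*2)*(-7 - 12*2) = -3*(-4) + (9 - 6)*(-7 - 24) = 12 + 3*(-31) = 12 - 93 = -81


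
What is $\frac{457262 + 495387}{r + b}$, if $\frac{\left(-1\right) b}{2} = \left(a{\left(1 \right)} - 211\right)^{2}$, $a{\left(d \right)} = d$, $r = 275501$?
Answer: $\frac{952649}{187301} \approx 5.0862$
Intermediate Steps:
$b = -88200$ ($b = - 2 \left(1 - 211\right)^{2} = - 2 \left(-210\right)^{2} = \left(-2\right) 44100 = -88200$)
$\frac{457262 + 495387}{r + b} = \frac{457262 + 495387}{275501 - 88200} = \frac{952649}{187301}$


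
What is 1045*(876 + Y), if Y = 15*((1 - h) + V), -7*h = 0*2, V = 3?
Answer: 978120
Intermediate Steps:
h = 0 (h = -0*2 = -⅐*0 = 0)
Y = 60 (Y = 15*((1 - 1*0) + 3) = 15*((1 + 0) + 3) = 15*(1 + 3) = 15*4 = 60)
1045*(876 + Y) = 1045*(876 + 60) = 1045*936 = 978120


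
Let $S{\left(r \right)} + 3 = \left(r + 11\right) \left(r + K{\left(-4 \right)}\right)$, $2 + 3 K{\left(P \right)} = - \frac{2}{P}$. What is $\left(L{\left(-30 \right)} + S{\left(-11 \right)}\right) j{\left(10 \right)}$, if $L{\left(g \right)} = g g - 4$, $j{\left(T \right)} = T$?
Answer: $8930$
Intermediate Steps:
$K{\left(P \right)} = - \frac{2}{3} - \frac{2}{3 P}$ ($K{\left(P \right)} = - \frac{2}{3} + \frac{\left(-2\right) \frac{1}{P}}{3} = - \frac{2}{3} - \frac{2}{3 P}$)
$L{\left(g \right)} = -4 + g^{2}$ ($L{\left(g \right)} = g^{2} - 4 = -4 + g^{2}$)
$S{\left(r \right)} = -3 + \left(11 + r\right) \left(- \frac{1}{2} + r\right)$ ($S{\left(r \right)} = -3 + \left(r + 11\right) \left(r + \frac{2 \left(-1 - -4\right)}{3 \left(-4\right)}\right) = -3 + \left(11 + r\right) \left(r + \frac{2}{3} \left(- \frac{1}{4}\right) \left(-1 + 4\right)\right) = -3 + \left(11 + r\right) \left(r + \frac{2}{3} \left(- \frac{1}{4}\right) 3\right) = -3 + \left(11 + r\right) \left(r - \frac{1}{2}\right) = -3 + \left(11 + r\right) \left(- \frac{1}{2} + r\right)$)
$\left(L{\left(-30 \right)} + S{\left(-11 \right)}\right) j{\left(10 \right)} = \left(\left(-4 + \left(-30\right)^{2}\right) + \left(- \frac{17}{2} + \left(-11\right)^{2} + \frac{21}{2} \left(-11\right)\right)\right) 10 = \left(\left(-4 + 900\right) - 3\right) 10 = \left(896 - 3\right) 10 = 893 \cdot 10 = 8930$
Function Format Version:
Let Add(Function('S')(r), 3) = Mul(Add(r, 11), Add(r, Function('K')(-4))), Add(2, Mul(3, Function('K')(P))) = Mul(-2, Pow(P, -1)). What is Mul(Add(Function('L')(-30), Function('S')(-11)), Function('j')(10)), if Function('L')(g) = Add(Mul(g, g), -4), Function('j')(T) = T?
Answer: 8930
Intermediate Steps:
Function('K')(P) = Add(Rational(-2, 3), Mul(Rational(-2, 3), Pow(P, -1))) (Function('K')(P) = Add(Rational(-2, 3), Mul(Rational(1, 3), Mul(-2, Pow(P, -1)))) = Add(Rational(-2, 3), Mul(Rational(-2, 3), Pow(P, -1))))
Function('L')(g) = Add(-4, Pow(g, 2)) (Function('L')(g) = Add(Pow(g, 2), -4) = Add(-4, Pow(g, 2)))
Function('S')(r) = Add(-3, Mul(Add(11, r), Add(Rational(-1, 2), r))) (Function('S')(r) = Add(-3, Mul(Add(r, 11), Add(r, Mul(Rational(2, 3), Pow(-4, -1), Add(-1, Mul(-1, -4)))))) = Add(-3, Mul(Add(11, r), Add(r, Mul(Rational(2, 3), Rational(-1, 4), Add(-1, 4))))) = Add(-3, Mul(Add(11, r), Add(r, Mul(Rational(2, 3), Rational(-1, 4), 3)))) = Add(-3, Mul(Add(11, r), Add(r, Rational(-1, 2)))) = Add(-3, Mul(Add(11, r), Add(Rational(-1, 2), r))))
Mul(Add(Function('L')(-30), Function('S')(-11)), Function('j')(10)) = Mul(Add(Add(-4, Pow(-30, 2)), Add(Rational(-17, 2), Pow(-11, 2), Mul(Rational(21, 2), -11))), 10) = Mul(Add(Add(-4, 900), Add(Rational(-17, 2), 121, Rational(-231, 2))), 10) = Mul(Add(896, -3), 10) = Mul(893, 10) = 8930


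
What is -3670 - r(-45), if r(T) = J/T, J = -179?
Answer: -165329/45 ≈ -3674.0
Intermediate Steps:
r(T) = -179/T
-3670 - r(-45) = -3670 - (-179)/(-45) = -3670 - (-179)*(-1)/45 = -3670 - 1*179/45 = -3670 - 179/45 = -165329/45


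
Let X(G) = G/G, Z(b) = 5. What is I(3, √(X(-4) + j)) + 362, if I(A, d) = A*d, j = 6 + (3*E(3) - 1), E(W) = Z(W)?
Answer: 362 + 3*√21 ≈ 375.75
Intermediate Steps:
E(W) = 5
X(G) = 1
j = 20 (j = 6 + (3*5 - 1) = 6 + (15 - 1) = 6 + 14 = 20)
I(3, √(X(-4) + j)) + 362 = 3*√(1 + 20) + 362 = 3*√21 + 362 = 362 + 3*√21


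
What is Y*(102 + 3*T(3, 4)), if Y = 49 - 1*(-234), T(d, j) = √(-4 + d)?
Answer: 28866 + 849*I ≈ 28866.0 + 849.0*I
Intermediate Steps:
Y = 283 (Y = 49 + 234 = 283)
Y*(102 + 3*T(3, 4)) = 283*(102 + 3*√(-4 + 3)) = 283*(102 + 3*√(-1)) = 283*(102 + 3*I) = 28866 + 849*I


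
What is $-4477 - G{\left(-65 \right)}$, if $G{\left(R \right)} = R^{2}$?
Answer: $-8702$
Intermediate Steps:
$-4477 - G{\left(-65 \right)} = -4477 - \left(-65\right)^{2} = -4477 - 4225 = -8702$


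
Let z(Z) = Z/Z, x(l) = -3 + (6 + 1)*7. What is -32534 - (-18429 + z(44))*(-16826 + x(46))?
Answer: -309254374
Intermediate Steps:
x(l) = 46 (x(l) = -3 + 7*7 = -3 + 49 = 46)
z(Z) = 1
-32534 - (-18429 + z(44))*(-16826 + x(46)) = -32534 - (-18429 + 1)*(-16826 + 46) = -32534 - (-18428)*(-16780) = -32534 - 1*309221840 = -32534 - 309221840 = -309254374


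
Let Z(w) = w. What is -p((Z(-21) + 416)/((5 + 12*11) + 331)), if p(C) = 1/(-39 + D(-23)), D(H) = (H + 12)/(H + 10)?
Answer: 13/496 ≈ 0.026210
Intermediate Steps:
D(H) = (12 + H)/(10 + H)
p(C) = -13/496 (p(C) = 1/(-39 + (12 - 23)/(10 - 23)) = 1/(-39 - 11/(-13)) = 1/(-39 - 1/13*(-11)) = 1/(-39 + 11/13) = 1/(-496/13) = -13/496)
-p((Z(-21) + 416)/((5 + 12*11) + 331)) = -1*(-13/496) = 13/496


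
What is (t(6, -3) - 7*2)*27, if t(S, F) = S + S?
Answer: -54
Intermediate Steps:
t(S, F) = 2*S
(t(6, -3) - 7*2)*27 = (2*6 - 7*2)*27 = (12 - 14)*27 = -2*27 = -54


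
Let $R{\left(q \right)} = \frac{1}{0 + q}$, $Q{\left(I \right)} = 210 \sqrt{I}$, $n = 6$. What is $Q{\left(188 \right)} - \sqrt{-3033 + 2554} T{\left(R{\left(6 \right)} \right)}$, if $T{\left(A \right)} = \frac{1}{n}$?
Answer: $420 \sqrt{47} - \frac{i \sqrt{479}}{6} \approx 2879.4 - 3.6477 i$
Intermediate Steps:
$R{\left(q \right)} = \frac{1}{q}$
$T{\left(A \right)} = \frac{1}{6}$
$Q{\left(188 \right)} - \sqrt{-3033 + 2554} T{\left(R{\left(6 \right)} \right)} = 210 \sqrt{188} - \sqrt{-3033 + 2554} \cdot \frac{1}{6} = 210 \cdot 2 \sqrt{47} - \sqrt{-479} \cdot \frac{1}{6} = 420 \sqrt{47} - i \sqrt{479} \cdot \frac{1}{6} = 420 \sqrt{47} - \frac{i \sqrt{479}}{6}$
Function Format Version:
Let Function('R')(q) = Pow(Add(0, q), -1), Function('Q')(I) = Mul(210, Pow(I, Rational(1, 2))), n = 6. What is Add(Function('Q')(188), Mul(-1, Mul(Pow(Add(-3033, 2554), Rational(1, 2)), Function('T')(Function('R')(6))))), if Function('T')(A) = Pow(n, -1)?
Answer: Add(Mul(420, Pow(47, Rational(1, 2))), Mul(Rational(-1, 6), I, Pow(479, Rational(1, 2)))) ≈ Add(2879.4, Mul(-3.6477, I))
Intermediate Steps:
Function('R')(q) = Pow(q, -1)
Function('T')(A) = Rational(1, 6) (Function('T')(A) = Pow(6, -1) = Rational(1, 6))
Add(Function('Q')(188), Mul(-1, Mul(Pow(Add(-3033, 2554), Rational(1, 2)), Function('T')(Function('R')(6))))) = Add(Mul(210, Pow(188, Rational(1, 2))), Mul(-1, Mul(Pow(Add(-3033, 2554), Rational(1, 2)), Rational(1, 6)))) = Add(Mul(210, Mul(2, Pow(47, Rational(1, 2)))), Mul(-1, Mul(Pow(-479, Rational(1, 2)), Rational(1, 6)))) = Add(Mul(420, Pow(47, Rational(1, 2))), Mul(-1, Mul(Mul(I, Pow(479, Rational(1, 2))), Rational(1, 6)))) = Add(Mul(420, Pow(47, Rational(1, 2))), Mul(-1, Mul(Rational(1, 6), I, Pow(479, Rational(1, 2))))) = Add(Mul(420, Pow(47, Rational(1, 2))), Mul(Rational(-1, 6), I, Pow(479, Rational(1, 2))))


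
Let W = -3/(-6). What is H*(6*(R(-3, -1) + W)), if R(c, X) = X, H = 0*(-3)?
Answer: 0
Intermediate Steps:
W = ½ (W = -3*(-⅙) = ½ ≈ 0.50000)
H = 0
H*(6*(R(-3, -1) + W)) = 0*(6*(-1 + ½)) = 0*(6*(-½)) = 0*(-3) = 0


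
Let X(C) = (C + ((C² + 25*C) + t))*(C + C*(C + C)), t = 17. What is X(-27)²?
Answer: 3964465296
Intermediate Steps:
X(C) = (C + 2*C²)*(17 + C² + 26*C) (X(C) = (C + ((C² + 25*C) + 17))*(C + C*(C + C)) = (C + (17 + C² + 25*C))*(C + C*(2*C)) = (17 + C² + 26*C)*(C + 2*C²) = (C + 2*C²)*(17 + C² + 26*C))
X(-27)² = (-27*(17 + 2*(-27)³ + 53*(-27)² + 60*(-27)))² = (-27*(17 + 2*(-19683) + 53*729 - 1620))² = (-27*(17 - 39366 + 38637 - 1620))² = (-27*(-2332))² = 62964² = 3964465296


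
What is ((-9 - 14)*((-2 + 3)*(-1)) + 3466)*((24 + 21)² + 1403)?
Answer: 11960292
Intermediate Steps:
((-9 - 14)*((-2 + 3)*(-1)) + 3466)*((24 + 21)² + 1403) = (-23*(-1) + 3466)*(45² + 1403) = (-23*(-1) + 3466)*(2025 + 1403) = (23 + 3466)*3428 = 3489*3428 = 11960292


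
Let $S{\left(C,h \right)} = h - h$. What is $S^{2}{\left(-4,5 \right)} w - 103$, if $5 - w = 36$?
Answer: $-103$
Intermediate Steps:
$w = -31$ ($w = 5 - 36 = -31$)
$S{\left(C,h \right)} = 0$
$S^{2}{\left(-4,5 \right)} w - 103 = 0^{2} \left(-31\right) - 103 = 0 \left(-31\right) - 103 = 0 - 103 = -103$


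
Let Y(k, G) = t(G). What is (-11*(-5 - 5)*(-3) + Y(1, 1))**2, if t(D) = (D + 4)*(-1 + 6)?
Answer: 93025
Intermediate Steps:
t(D) = 20 + 5*D (t(D) = (4 + D)*5 = 20 + 5*D)
Y(k, G) = 20 + 5*G
(-11*(-5 - 5)*(-3) + Y(1, 1))**2 = (-11*(-5 - 5)*(-3) + (20 + 5*1))**2 = (-(-110)*(-3) + (20 + 5))**2 = (-11*30 + 25)**2 = (-330 + 25)**2 = (-305)**2 = 93025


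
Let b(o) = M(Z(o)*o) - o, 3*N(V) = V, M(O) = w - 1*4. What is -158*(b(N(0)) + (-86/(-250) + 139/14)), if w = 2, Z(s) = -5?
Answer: -1143683/875 ≈ -1307.1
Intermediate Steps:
M(O) = -2 (M(O) = 2 - 1*4 = 2 - 4 = -2)
N(V) = V/3
b(o) = -2 - o
-158*(b(N(0)) + (-86/(-250) + 139/14)) = -158*((-2 - 0/3) + (-86/(-250) + 139/14)) = -158*((-2 - 1*0) + (-86*(-1/250) + 139*(1/14))) = -158*((-2 + 0) + (43/125 + 139/14)) = -158*(-2 + 17977/1750) = -158*14477/1750 = -1143683/875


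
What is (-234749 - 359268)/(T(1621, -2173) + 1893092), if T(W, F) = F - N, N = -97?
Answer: -594017/1891016 ≈ -0.31413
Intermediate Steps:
T(W, F) = 97 + F (T(W, F) = F - 1*(-97) = F + 97 = 97 + F)
(-234749 - 359268)/(T(1621, -2173) + 1893092) = (-234749 - 359268)/((97 - 2173) + 1893092) = -594017/(-2076 + 1893092) = -594017/1891016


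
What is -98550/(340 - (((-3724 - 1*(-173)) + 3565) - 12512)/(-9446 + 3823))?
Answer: -277073325/949661 ≈ -291.76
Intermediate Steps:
-98550/(340 - (((-3724 - 1*(-173)) + 3565) - 12512)/(-9446 + 3823)) = -98550/(340 - (((-3724 + 173) + 3565) - 12512)/(-5623)) = -98550/(340 - ((-3551 + 3565) - 12512)*(-1)/5623) = -98550/(340 - (14 - 12512)*(-1)/5623) = -98550/(340 - (-12498)*(-1)/5623) = -98550/(340 - 1*12498/5623) = -98550/(340 - 12498/5623) = -98550/1899322/5623 = -98550*5623/1899322 = -277073325/949661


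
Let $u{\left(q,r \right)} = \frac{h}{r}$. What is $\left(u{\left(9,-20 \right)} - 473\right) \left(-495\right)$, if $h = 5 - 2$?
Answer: $\frac{936837}{4} \approx 2.3421 \cdot 10^{5}$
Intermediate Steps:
$h = 3$ ($h = 5 - 2 = 3$)
$u{\left(q,r \right)} = \frac{3}{r}$
$\left(u{\left(9,-20 \right)} - 473\right) \left(-495\right) = \left(\frac{3}{-20} - 473\right) \left(-495\right) = \left(3 \left(- \frac{1}{20}\right) - 473\right) \left(-495\right) = \left(- \frac{3}{20} - 473\right) \left(-495\right) = \left(- \frac{9463}{20}\right) \left(-495\right) = \frac{936837}{4}$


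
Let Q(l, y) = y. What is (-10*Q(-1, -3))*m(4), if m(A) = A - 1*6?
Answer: -60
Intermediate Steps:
m(A) = -6 + A (m(A) = A - 6 = -6 + A)
(-10*Q(-1, -3))*m(4) = (-10*(-3))*(-6 + 4) = 30*(-2) = -60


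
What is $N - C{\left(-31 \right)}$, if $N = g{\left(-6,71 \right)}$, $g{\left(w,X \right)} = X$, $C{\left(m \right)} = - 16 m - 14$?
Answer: $-411$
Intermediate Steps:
$C{\left(m \right)} = -14 - 16 m$
$N = 71$
$N - C{\left(-31 \right)} = 71 - \left(-14 - -496\right) = 71 - \left(-14 + 496\right) = 71 - 482 = -411$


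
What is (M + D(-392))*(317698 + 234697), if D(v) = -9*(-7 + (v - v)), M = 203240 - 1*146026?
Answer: 31639528415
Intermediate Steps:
M = 57214 (M = 203240 - 146026 = 57214)
D(v) = 63 (D(v) = -9*(-7 + 0) = -9*(-7) = 63)
(M + D(-392))*(317698 + 234697) = (57214 + 63)*(317698 + 234697) = 57277*552395 = 31639528415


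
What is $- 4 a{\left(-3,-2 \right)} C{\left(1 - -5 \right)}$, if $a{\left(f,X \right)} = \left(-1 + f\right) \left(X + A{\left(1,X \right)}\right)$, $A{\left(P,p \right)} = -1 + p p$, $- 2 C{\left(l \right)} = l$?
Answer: $-48$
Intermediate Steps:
$C{\left(l \right)} = - \frac{l}{2}$
$A{\left(P,p \right)} = -1 + p^{2}$
$a{\left(f,X \right)} = \left(-1 + f\right) \left(-1 + X + X^{2}\right)$ ($a{\left(f,X \right)} = \left(-1 + f\right) \left(X + \left(-1 + X^{2}\right)\right) = \left(-1 + f\right) \left(-1 + X + X^{2}\right)$)
$- 4 a{\left(-3,-2 \right)} C{\left(1 - -5 \right)} = - 4 \left(1 - -2 - \left(-2\right)^{2} - -6 - 3 \left(-1 + \left(-2\right)^{2}\right)\right) \left(- \frac{1 - -5}{2}\right) = - 4 \left(1 + 2 - 4 + 6 - 3 \left(-1 + 4\right)\right) \left(- \frac{1 + 5}{2}\right) = - 4 \left(1 + 2 - 4 + 6 - 9\right) \left(\left(- \frac{1}{2}\right) 6\right) = - 4 \left(1 + 2 - 4 + 6 - 9\right) \left(-3\right) = \left(-4\right) \left(-4\right) \left(-3\right) = 16 \left(-3\right) = -48$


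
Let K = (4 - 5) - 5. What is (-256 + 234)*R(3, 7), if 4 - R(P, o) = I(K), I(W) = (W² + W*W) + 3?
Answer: 1562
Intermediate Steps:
K = -6 (K = -1 - 5 = -6)
I(W) = 3 + 2*W² (I(W) = (W² + W²) + 3 = 2*W² + 3 = 3 + 2*W²)
R(P, o) = -71 (R(P, o) = 4 - (3 + 2*(-6)²) = 4 - (3 + 2*36) = 4 - (3 + 72) = 4 - 1*75 = 4 - 75 = -71)
(-256 + 234)*R(3, 7) = (-256 + 234)*(-71) = -22*(-71) = 1562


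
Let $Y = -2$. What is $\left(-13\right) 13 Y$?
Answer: $338$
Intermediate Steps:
$\left(-13\right) 13 Y = \left(-13\right) 13 \left(-2\right) = \left(-169\right) \left(-2\right) = 338$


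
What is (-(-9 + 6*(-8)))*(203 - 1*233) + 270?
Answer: -1440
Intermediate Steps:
(-(-9 + 6*(-8)))*(203 - 1*233) + 270 = (-(-9 - 48))*(203 - 233) + 270 = -1*(-57)*(-30) + 270 = 57*(-30) + 270 = -1710 + 270 = -1440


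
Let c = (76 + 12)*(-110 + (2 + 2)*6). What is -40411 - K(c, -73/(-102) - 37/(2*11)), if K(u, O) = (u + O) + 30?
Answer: -18441211/561 ≈ -32872.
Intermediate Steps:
c = -7568 (c = 88*(-110 + 4*6) = 88*(-110 + 24) = 88*(-86) = -7568)
K(u, O) = 30 + O + u (K(u, O) = (O + u) + 30 = 30 + O + u)
-40411 - K(c, -73/(-102) - 37/(2*11)) = -40411 - (30 + (-73/(-102) - 37/(2*11)) - 7568) = -40411 - (30 + (-73*(-1/102) - 37/22) - 7568) = -40411 - (30 + (73/102 - 37*1/22) - 7568) = -40411 - (30 + (73/102 - 37/22) - 7568) = -40411 - (30 - 542/561 - 7568) = -40411 - 1*(-4229360/561) = -40411 + 4229360/561 = -18441211/561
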